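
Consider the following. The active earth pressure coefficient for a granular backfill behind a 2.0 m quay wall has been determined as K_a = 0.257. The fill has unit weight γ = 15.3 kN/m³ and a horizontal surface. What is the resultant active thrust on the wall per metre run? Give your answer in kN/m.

7.86 kN/m

P = ½ K_a γ H² = 0.5 × 0.257 × 15.3 × 2.0² = 7.864 kN/m.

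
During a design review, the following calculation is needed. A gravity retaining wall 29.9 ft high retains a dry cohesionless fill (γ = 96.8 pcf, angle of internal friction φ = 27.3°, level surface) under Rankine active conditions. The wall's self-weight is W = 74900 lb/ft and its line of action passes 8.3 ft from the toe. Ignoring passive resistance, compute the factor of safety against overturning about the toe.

3.88

K_a = tan²(45° − 27.3°/2) = 0.3711.
P_a = ½K_aγH² = 0.5×0.3711×96.8×29.9² = 16060 lb/ft, acting at H/3 = 9.967 ft above the base.
Overturning moment M_o = P_a × H/3 = 16060 × 9.967 = 160100.
Resisting moment M_r = W × 8.3 = 74900 × 8.3 = 621700.
FS_overturning = M_r/M_o = 621700/160100 = 3.884.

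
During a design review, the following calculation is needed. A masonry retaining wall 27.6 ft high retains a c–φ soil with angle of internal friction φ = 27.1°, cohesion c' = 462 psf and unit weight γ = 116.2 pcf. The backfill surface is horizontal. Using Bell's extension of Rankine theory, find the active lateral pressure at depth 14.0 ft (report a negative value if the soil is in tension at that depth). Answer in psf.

K_a = (1 − sin φ)/(1 + sin φ) = 0.3741.
σ_a = K_a γ z − 2c√K_a = 0.3741×116.2×14.0 − 2×462×0.6116 = 43.39 psf.

43.4 psf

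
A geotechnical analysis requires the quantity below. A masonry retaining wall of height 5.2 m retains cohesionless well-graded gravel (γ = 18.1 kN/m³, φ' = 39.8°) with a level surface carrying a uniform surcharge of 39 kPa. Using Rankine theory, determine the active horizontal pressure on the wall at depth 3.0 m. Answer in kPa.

K_a = (1 − sin φ)/(1 + sin φ) = 0.2194.
σ_v = γz + q = 18.1 × 3.0 + 39 = 93.30 kPa.
σ_h = K_a σ_v = 0.2194 × 93.30 = 20.47 kPa.

20.5 kPa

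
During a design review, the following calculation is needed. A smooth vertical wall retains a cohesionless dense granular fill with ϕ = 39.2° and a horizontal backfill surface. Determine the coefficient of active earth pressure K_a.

0.225

K_a = (1 − sin φ)/(1 + sin φ) = (1 − sin 39.2°)/(1 + sin 39.2°) = 0.2255.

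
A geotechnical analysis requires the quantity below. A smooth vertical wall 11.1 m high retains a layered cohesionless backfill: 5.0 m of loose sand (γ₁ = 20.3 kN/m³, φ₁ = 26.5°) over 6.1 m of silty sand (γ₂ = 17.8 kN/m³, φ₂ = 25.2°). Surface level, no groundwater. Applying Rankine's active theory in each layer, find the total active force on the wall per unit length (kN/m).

K_a1 = tan²(45°−26.5°/2) = 0.3829; K_a2 = tan²(45°−25.2°/2) = 0.4027.
Layer 1: σ at base = K_a1 γ₁ h₁ = 38.87 kPa; P₁ = ½×38.87×5.0 = 97.17.
Layer 2: σ_v at top = γ₁h₁ = 101.5; σ_h top = K_a2×101.5 = 40.88; σ_h base = K_a2×(101.5+17.8×6.1) = 84.61.
P₂ = ½(40.88+84.61)×6.1 = 382.7. Total P_a = 97.17+382.7 = 479.9 kN/m.

480 kN/m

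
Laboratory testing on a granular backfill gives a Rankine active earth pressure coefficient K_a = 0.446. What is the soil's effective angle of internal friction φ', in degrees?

22.5°

K_a = tan²(45° − φ/2) ⇒ 45° − φ/2 = arctan(√0.446) = 33.74°.
φ = 2(45° − 33.74°) = 22.53°.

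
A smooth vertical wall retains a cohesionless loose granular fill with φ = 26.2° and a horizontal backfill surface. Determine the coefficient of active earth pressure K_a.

0.387

K_a = tan²(45° − φ/2) = tan²(31.90°) = 0.3874.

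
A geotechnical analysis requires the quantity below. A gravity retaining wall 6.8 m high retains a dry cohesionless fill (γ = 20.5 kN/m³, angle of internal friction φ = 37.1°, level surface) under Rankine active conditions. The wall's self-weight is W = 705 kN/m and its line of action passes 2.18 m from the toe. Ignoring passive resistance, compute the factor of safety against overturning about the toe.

K_a = tan²(45° − 37.1°/2) = 0.2475.
P_a = ½K_aγH² = 0.5×0.2475×20.5×6.8² = 117.3 kN/m, acting at H/3 = 2.267 m above the base.
Overturning moment M_o = P_a × H/3 = 117.3 × 2.267 = 265.9.
Resisting moment M_r = W × 2.18 = 705 × 2.18 = 1537.
FS_overturning = M_r/M_o = 1537/265.9 = 5.780.

5.78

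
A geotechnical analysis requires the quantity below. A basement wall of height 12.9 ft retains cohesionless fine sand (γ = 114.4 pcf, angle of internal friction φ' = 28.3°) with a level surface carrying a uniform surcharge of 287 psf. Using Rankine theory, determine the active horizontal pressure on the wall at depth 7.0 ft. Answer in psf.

K_a = (1 − sin φ)/(1 + sin φ) = 0.3568.
σ_v = γz + q = 114.4 × 7.0 + 287 = 1088 psf.
σ_h = K_a σ_v = 0.3568 × 1088 = 388.1 psf.

388 psf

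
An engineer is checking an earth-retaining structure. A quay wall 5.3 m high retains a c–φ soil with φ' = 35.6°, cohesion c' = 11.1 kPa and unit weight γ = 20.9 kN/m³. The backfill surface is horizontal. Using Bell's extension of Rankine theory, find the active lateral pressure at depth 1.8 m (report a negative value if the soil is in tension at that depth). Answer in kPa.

K_a = (1 − sin φ)/(1 + sin φ) = 0.2641.
σ_a = K_a γ z − 2c√K_a = 0.2641×20.9×1.8 − 2×11.1×0.5139 = -1.473 kPa.

-1.47 kPa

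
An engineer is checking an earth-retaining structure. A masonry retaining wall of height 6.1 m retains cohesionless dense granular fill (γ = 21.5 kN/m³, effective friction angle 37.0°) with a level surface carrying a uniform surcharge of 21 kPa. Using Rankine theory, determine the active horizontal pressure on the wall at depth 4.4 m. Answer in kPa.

28.7 kPa

K_a = (1 − sin φ)/(1 + sin φ) = 0.2486.
σ_v = γz + q = 21.5 × 4.4 + 21 = 115.6 kPa.
σ_h = K_a σ_v = 0.2486 × 115.6 = 28.74 kPa.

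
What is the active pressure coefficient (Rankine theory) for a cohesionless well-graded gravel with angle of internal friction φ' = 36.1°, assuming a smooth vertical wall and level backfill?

K_a = (1 − sin φ)/(1 + sin φ) = (1 − sin 36.1°)/(1 + sin 36.1°) = 0.2585.

0.258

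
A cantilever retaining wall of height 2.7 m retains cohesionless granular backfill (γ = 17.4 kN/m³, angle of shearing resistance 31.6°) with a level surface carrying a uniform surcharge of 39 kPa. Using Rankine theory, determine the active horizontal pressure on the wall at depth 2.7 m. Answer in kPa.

K_a = (1 − sin φ)/(1 + sin φ) = 0.3123.
σ_v = γz + q = 17.4 × 2.7 + 39 = 85.98 kPa.
σ_h = K_a σ_v = 0.3123 × 85.98 = 26.86 kPa.

26.9 kPa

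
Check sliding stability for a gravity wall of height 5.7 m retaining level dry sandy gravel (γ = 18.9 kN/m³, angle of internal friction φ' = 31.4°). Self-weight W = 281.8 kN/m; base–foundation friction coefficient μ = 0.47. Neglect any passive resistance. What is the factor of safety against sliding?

1.37

K_a = tan²(45° − 31.4°/2) = 0.3149.
P_a = ½K_aγH² = 0.5×0.3149×18.9×5.7² = 96.69 kN/m, acting at H/3 = 1.900 m above the base.
FS_sliding = μW / P_a = 0.47×281.8 / 96.69 = 1.370.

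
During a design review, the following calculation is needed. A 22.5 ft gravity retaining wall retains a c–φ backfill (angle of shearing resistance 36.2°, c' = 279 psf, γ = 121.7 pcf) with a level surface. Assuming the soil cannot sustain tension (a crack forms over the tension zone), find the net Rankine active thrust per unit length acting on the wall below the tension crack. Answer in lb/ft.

2840 lb/ft

K_a = 0.2574; √K_a = 0.5073.
Tension-crack depth z_c = 2c/(γ√K_a) = 2×279/(121.7×0.5073) = 9.038 ft.
σ_a at base = K_a γ H − 2c√K_a = 0.2574×121.7×22.5 − 2×279×0.5073 = 421.7 psf.
P_a = ½ × 421.7 × (H − z_c) = 0.5×421.7×13.46 = 2838 lb/ft.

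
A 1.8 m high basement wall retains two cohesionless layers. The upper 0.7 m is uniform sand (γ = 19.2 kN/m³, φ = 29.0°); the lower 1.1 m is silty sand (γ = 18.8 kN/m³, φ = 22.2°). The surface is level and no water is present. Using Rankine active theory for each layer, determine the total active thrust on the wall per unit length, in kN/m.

13.4 kN/m

K_a1 = tan²(45°−29.0°/2) = 0.3470; K_a2 = tan²(45°−22.2°/2) = 0.4515.
Layer 1: σ at base = K_a1 γ₁ h₁ = 4.663 kPa; P₁ = ½×4.663×0.7 = 1.632.
Layer 2: σ_v at top = γ₁h₁ = 13.44; σ_h top = K_a2×13.44 = 6.069; σ_h base = K_a2×(13.44+18.8×1.1) = 15.41.
P₂ = ½(6.069+15.41)×1.1 = 11.81. Total P_a = 1.632+11.81 = 13.44 kN/m.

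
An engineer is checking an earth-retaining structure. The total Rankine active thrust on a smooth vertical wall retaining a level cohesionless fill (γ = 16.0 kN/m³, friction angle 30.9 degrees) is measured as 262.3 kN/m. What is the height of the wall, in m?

K_a = 0.3214. P_a = ½ K_a γ H² ⇒ H = √(2P_a/(K_a γ)).
H = √(2×262.3/(0.3214×16.0)) = 10.10 m.

10.1 m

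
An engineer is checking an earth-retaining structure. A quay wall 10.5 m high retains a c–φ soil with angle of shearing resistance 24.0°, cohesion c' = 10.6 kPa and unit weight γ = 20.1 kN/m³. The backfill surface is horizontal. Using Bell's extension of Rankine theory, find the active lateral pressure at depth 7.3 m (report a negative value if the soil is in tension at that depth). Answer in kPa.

48.1 kPa

K_a = (1 − sin φ)/(1 + sin φ) = 0.4217.
σ_a = K_a γ z − 2c√K_a = 0.4217×20.1×7.3 − 2×10.6×0.6494 = 48.11 kPa.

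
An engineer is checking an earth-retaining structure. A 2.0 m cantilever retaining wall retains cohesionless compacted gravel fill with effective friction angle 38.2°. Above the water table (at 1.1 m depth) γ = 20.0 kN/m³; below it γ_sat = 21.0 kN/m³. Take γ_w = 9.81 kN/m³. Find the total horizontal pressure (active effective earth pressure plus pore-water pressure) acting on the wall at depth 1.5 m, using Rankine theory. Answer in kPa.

K_a = (1 − sin φ)/(1 + sin φ) = 0.2358.
γ' = 21.0 − 9.81 = 11.19 kN/m³.
Effective vertical stress at 1.5 m: σ'_v = 20.0×1.1 + 11.19×0.400 = 26.48 kPa.
σ'_h = K_a σ'_v = 0.2358 × 26.48 = 6.243 kPa; u = γ_w × 0.400 = 3.924 kPa.
Total σ_h = 6.243 + 3.924 = 10.17 kPa.

10.2 kPa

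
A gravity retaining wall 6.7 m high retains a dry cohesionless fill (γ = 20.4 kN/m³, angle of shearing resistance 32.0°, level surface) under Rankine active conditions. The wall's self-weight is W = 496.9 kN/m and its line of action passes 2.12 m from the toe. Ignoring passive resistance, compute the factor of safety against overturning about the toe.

K_a = tan²(45° − 32.0°/2) = 0.3073.
P_a = ½K_aγH² = 0.5×0.3073×20.4×6.7² = 140.7 kN/m, acting at H/3 = 2.233 m above the base.
Overturning moment M_o = P_a × H/3 = 140.7 × 2.233 = 314.2.
Resisting moment M_r = W × 2.12 = 496.9 × 2.12 = 1053.
FS_overturning = M_r/M_o = 1053/314.2 = 3.353.

3.35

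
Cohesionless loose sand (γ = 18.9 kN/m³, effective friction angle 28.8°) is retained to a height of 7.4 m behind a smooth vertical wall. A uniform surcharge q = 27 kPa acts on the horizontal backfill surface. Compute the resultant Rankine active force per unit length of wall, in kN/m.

251 kN/m

K_a = tan²(45° − φ/2) = 0.3498.
Soil triangle: ½ K_a γ H² = 0.5×0.3498×18.9×7.4² = 181.0 kN/m.
Surcharge rectangle: K_a q H = 0.3498×27×7.4 = 69.88 kN/m.
Total = 181.0 + 69.88 = 250.9 kN/m.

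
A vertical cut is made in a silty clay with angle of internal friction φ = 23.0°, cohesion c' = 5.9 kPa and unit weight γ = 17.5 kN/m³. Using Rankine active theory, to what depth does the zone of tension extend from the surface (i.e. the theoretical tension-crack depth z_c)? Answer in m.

1.02 m

K_a = tan²(45° − 23.0°/2) = 0.4381; √K_a = 0.6619.
The active pressure is zero where K_a γ z = 2c√K_a, so z_c = 2c/(γ√K_a) = 2×5.9/(17.5×0.6619) = 1.019 m.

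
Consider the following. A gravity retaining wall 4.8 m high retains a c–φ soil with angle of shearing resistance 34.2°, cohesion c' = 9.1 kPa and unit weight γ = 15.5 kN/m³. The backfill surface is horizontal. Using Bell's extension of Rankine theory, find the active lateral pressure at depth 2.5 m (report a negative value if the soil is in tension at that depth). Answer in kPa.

K_a = (1 − sin φ)/(1 + sin φ) = 0.2803.
σ_a = K_a γ z − 2c√K_a = 0.2803×15.5×2.5 − 2×9.1×0.5295 = 1.227 kPa.

1.23 kPa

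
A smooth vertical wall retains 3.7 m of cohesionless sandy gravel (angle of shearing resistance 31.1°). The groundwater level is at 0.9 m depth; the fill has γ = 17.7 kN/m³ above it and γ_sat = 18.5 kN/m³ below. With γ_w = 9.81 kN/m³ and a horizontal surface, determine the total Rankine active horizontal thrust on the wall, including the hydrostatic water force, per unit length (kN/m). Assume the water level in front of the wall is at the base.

K_a = tan²(45° − φ/2) = 0.3188.
γ' = 18.5 − 9.81 = 8.690 kN/m³. Depth below WT = 2.8 m.
σ'_h at WT = K_a γ d_w = 5.078 kPa; at base = 5.078 + K_a γ' × 2.8 = 12.84 kPa.
P₁ (0–0.9 m) = ½×5.078×0.9 = 2.285. P₂ (0.9–3.7 m) = ½(5.078+12.84)×2.8 = 25.08.
P_w = ½ γ_w h₂² = 0.5×9.81×2.8² = 38.46. Total = 2.285+25.08+38.46 = 65.82 kN/m.

65.8 kN/m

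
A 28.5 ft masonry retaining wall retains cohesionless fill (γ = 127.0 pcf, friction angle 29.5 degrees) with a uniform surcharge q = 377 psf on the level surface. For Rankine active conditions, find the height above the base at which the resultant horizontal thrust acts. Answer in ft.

10.3 ft

K_a = 0.3401.
Triangular part P₁ = ½K_aγH² = 17540 at H/3 = 9.500 ft; rectangular part P₂ = K_a q H = 3654 at H/2 = 14.25 ft.
ȳ = (P₁·9.500 + P₂·14.25)/(P₁+P₂) = 10.32 ft.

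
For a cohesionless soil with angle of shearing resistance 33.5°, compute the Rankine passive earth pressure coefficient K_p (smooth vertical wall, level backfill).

K_p = (1 + sin φ)/(1 − sin φ) = tan²(45° + 33.5°/2) = 3.464.

3.46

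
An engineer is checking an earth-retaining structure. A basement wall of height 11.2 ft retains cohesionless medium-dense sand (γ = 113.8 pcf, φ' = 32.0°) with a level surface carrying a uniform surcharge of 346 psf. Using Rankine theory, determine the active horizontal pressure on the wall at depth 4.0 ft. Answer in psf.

246 psf

K_a = (1 − sin φ)/(1 + sin φ) = 0.3073.
σ_v = γz + q = 113.8 × 4.0 + 346 = 801.2 psf.
σ_h = K_a σ_v = 0.3073 × 801.2 = 246.2 psf.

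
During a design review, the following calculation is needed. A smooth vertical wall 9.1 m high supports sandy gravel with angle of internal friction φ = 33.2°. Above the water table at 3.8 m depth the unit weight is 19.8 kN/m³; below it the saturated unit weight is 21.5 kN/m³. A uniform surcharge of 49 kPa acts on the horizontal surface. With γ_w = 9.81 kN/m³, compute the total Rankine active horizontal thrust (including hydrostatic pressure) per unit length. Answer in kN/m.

475 kN/m

K_a = tan²(45° − φ/2) = 0.2924.
γ' = 21.5 − 9.81 = 11.69 kN/m³. h₂ = H − d_w = 5.3 m.
σ'_h: at surface K_a·q = 14.33; at WT K_a(q+γd_w) = 36.32; at base K_a(q+γd_w+γ'h₂) = 54.44 kPa.
P₁ = ½(14.33+36.32)×3.8 = 96.23; P₂ = ½(36.32+54.44)×5.3 = 240.5; P_w = ½γ_w h₂² = 137.8.
Total = 96.23+240.5+137.8 = 474.5 kN/m.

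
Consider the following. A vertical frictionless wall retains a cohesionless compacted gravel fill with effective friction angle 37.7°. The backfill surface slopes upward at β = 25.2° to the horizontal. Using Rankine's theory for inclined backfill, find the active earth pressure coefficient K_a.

0.314

K_a = cos β · (cos β − √(cos²β − cos²φ)) / (cos β + √(cos²β − cos²φ)).
cos β = 0.9048, cos φ = 0.7912, √(cos²β − cos²φ) = 0.4390.
K_a = 0.9048 × (0.9048 − 0.4390)/(0.9048 + 0.4390) = 0.3137.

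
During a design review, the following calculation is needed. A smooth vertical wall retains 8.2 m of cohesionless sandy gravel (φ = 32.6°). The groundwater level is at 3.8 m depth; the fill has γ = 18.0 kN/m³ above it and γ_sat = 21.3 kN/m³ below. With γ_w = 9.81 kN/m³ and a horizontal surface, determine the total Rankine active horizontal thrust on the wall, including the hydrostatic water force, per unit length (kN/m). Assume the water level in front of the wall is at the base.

K_a = tan²(45° − φ/2) = 0.2997.
γ' = 21.3 − 9.81 = 11.49 kN/m³. Depth below WT = 4.4 m.
σ'_h at WT = K_a γ d_w = 20.50 kPa; at base = 20.50 + K_a γ' × 4.4 = 35.66 kPa.
P₁ (0–3.8 m) = ½×20.50×3.8 = 38.95. P₂ (3.8–8.2 m) = ½(20.50+35.66)×4.4 = 123.5.
P_w = ½ γ_w h₂² = 0.5×9.81×4.4² = 94.96. Total = 38.95+123.5+94.96 = 257.5 kN/m.

257 kN/m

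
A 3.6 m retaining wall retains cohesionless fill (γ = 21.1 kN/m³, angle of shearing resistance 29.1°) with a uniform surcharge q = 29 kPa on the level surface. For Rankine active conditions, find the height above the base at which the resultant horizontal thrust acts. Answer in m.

1.46 m

K_a = 0.3456.
Triangular part P₁ = ½K_aγH² = 47.25 at H/3 = 1.200 m; rectangular part P₂ = K_a q H = 36.08 at H/2 = 1.800 m.
ȳ = (P₁·1.200 + P₂·1.800)/(P₁+P₂) = 1.460 m.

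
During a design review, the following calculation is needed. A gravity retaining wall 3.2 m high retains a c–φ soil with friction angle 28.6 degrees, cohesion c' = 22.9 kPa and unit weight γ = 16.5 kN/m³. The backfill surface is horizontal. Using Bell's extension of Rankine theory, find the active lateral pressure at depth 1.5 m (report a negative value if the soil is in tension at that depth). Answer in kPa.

K_a = (1 − sin φ)/(1 + sin φ) = 0.3525.
σ_a = K_a γ z − 2c√K_a = 0.3525×16.5×1.5 − 2×22.9×0.5938 = -18.47 kPa.

-18.5 kPa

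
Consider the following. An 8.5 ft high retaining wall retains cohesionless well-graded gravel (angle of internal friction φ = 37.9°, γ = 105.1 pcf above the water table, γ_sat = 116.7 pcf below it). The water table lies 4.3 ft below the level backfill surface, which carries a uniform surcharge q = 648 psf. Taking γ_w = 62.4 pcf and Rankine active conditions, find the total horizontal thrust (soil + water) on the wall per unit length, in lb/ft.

2670 lb/ft

K_a = tan²(45° − φ/2) = 0.2389.
γ' = 116.7 − 62.4 = 54.30 pcf. h₂ = H − d_w = 4.2 ft.
σ'_h: at surface K_a·q = 154.8; at WT K_a(q+γd_w) = 262.8; at base K_a(q+γd_w+γ'h₂) = 317.3 psf.
P₁ = ½(154.8+262.8)×4.3 = 897.9; P₂ = ½(262.8+317.3)×4.2 = 1218; P_w = ½γ_w h₂² = 550.4.
Total = 897.9+1218+550.4 = 2667 lb/ft.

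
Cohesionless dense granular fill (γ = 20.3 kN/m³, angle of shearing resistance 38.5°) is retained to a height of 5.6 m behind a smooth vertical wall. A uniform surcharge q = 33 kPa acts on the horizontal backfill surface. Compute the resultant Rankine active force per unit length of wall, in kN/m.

117 kN/m

K_a = tan²(45° − φ/2) = 0.2327.
Soil triangle: ½ K_a γ H² = 0.5×0.2327×20.3×5.6² = 74.05 kN/m.
Surcharge rectangle: K_a q H = 0.2327×33×5.6 = 42.99 kN/m.
Total = 74.05 + 42.99 = 117.0 kN/m.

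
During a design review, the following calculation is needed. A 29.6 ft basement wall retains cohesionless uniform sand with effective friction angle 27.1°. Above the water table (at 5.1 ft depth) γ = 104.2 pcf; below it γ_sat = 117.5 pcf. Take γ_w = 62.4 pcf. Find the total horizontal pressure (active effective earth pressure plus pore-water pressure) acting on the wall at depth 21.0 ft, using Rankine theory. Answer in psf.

K_a = (1 − sin φ)/(1 + sin φ) = 0.3741.
γ' = 117.5 − 62.4 = 55.10 pcf.
Effective vertical stress at 21.0 ft: σ'_v = 104.2×5.1 + 55.10×15.9 = 1408 psf.
σ'_h = K_a σ'_v = 0.3741 × 1408 = 526.5 psf; u = γ_w × 15.9 = 992.2 psf.
Total σ_h = 526.5 + 992.2 = 1519 psf.

1520 psf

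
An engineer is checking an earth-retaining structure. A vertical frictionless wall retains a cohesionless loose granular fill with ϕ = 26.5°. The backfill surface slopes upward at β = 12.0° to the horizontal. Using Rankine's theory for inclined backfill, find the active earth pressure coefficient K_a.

K_a = cos β · (cos β − √(cos²β − cos²φ)) / (cos β + √(cos²β − cos²φ)).
cos β = 0.9781, cos φ = 0.8949, √(cos²β − cos²φ) = 0.3948.
K_a = 0.9781 × (0.9781 − 0.3948)/(0.9781 + 0.3948) = 0.4156.

0.416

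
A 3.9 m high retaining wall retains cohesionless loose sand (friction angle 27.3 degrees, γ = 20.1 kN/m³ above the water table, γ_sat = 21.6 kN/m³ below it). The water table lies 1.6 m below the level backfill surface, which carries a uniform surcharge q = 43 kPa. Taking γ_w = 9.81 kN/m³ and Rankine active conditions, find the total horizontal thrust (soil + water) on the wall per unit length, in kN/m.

137 kN/m

K_a = tan²(45° − φ/2) = 0.3711.
γ' = 21.6 − 9.81 = 11.79 kN/m³. h₂ = H − d_w = 2.3 m.
σ'_h: at surface K_a·q = 15.96; at WT K_a(q+γd_w) = 27.89; at base K_a(q+γd_w+γ'h₂) = 37.96 kPa.
P₁ = ½(15.96+27.89)×1.6 = 35.08; P₂ = ½(27.89+37.96)×2.3 = 75.73; P_w = ½γ_w h₂² = 25.95.
Total = 35.08+75.73+25.95 = 136.8 kN/m.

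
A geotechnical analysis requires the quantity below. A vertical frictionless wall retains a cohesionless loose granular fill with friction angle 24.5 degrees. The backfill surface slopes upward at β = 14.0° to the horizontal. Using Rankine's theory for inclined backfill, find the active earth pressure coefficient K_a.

K_a = cos β · (cos β − √(cos²β − cos²φ)) / (cos β + √(cos²β − cos²φ)).
cos β = 0.9703, cos φ = 0.9100, √(cos²β − cos²φ) = 0.3368.
K_a = 0.9703 × (0.9703 − 0.3368)/(0.9703 + 0.3368) = 0.4702.

0.470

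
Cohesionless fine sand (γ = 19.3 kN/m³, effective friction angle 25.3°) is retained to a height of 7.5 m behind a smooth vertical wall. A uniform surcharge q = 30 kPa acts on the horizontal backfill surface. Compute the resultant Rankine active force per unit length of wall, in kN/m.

K_a = tan²(45° − φ/2) = 0.4012.
Soil triangle: ½ K_a γ H² = 0.5×0.4012×19.3×7.5² = 217.8 kN/m.
Surcharge rectangle: K_a q H = 0.4012×30×7.5 = 90.27 kN/m.
Total = 217.8 + 90.27 = 308.0 kN/m.

308 kN/m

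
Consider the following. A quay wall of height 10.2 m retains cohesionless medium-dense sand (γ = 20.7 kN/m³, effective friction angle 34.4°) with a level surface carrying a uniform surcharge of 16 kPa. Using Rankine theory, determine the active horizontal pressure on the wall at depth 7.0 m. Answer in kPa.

44.7 kPa

K_a = (1 − sin φ)/(1 + sin φ) = 0.2780.
σ_v = γz + q = 20.7 × 7.0 + 16 = 160.9 kPa.
σ_h = K_a σ_v = 0.2780 × 160.9 = 44.73 kPa.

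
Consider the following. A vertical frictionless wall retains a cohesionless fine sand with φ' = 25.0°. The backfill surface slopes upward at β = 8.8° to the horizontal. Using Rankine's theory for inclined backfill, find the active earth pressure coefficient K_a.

0.425

K_a = cos β · (cos β − √(cos²β − cos²φ)) / (cos β + √(cos²β − cos²φ)).
cos β = 0.9882, cos φ = 0.9063, √(cos²β − cos²φ) = 0.3940.
K_a = 0.9882 × (0.9882 − 0.3940)/(0.9882 + 0.3940) = 0.4249.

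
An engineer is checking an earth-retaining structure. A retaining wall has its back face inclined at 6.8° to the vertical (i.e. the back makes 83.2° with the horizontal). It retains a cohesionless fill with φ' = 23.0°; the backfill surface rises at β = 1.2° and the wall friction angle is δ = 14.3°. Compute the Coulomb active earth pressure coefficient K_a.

K_a = sin²(α+φ) / [sin²α · sin(α−δ) · (1 + √{sin(φ+δ)sin(φ−β) / (sin(α−δ)sin(α+β))})²].
With α = 83.2°, φ = 23.0°, δ = 14.3°, β = 1.2°: K_a = 0.4502.

0.450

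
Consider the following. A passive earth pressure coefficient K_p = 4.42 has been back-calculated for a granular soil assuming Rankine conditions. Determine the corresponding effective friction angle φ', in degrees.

39.1°

K_p = (1+sin φ)/(1−sin φ) ⇒ sin φ = (K_p − 1)/(K_p + 1) = 0.6310.
φ = arcsin(0.6310) = 39.12°.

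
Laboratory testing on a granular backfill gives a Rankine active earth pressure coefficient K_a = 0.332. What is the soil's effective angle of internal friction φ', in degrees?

K_a = tan²(45° − φ/2) ⇒ 45° − φ/2 = arctan(√0.332) = 29.95°.
φ = 2(45° − 29.95°) = 30.10°.

30.1°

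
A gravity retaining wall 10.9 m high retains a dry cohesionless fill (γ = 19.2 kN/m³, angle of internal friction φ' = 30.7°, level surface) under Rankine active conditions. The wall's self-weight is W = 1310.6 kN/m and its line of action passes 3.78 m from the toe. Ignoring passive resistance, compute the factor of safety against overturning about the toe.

3.69

K_a = tan²(45° − 30.7°/2) = 0.3240.
P_a = ½K_aγH² = 0.5×0.3240×19.2×10.9² = 369.6 kN/m, acting at H/3 = 3.633 m above the base.
Overturning moment M_o = P_a × H/3 = 369.6 × 3.633 = 1343.
Resisting moment M_r = W × 3.78 = 1310.6 × 3.78 = 4954.
FS_overturning = M_r/M_o = 4954/1343 = 3.689.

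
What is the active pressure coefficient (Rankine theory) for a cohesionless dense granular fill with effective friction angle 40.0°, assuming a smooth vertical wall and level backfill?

K_a = (1 − sin φ)/(1 + sin φ) = (1 − sin 40.0°)/(1 + sin 40.0°) = 0.2174.

0.217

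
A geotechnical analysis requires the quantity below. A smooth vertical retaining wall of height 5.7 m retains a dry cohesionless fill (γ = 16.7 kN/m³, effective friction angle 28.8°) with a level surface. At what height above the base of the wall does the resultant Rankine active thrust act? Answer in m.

1.90 m

K_a = 0.3498.
The pressure distribution is triangular, so the resultant acts at H/3 above the base = 5.7/3 = 1.900 m.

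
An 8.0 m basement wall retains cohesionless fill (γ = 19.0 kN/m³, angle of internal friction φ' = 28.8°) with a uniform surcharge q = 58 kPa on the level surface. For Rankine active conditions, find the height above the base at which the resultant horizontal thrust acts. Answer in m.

K_a = 0.3498.
Triangular part P₁ = ½K_aγH² = 212.6 at H/3 = 2.667 m; rectangular part P₂ = K_a q H = 162.3 at H/2 = 4.000 m.
ȳ = (P₁·2.667 + P₂·4.000)/(P₁+P₂) = 3.244 m.

3.24 m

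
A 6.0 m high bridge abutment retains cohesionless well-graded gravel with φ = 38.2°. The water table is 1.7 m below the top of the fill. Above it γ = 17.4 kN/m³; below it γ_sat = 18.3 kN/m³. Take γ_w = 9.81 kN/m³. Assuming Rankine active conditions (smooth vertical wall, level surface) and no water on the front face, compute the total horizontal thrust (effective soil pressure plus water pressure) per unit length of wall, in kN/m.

145 kN/m

K_a = tan²(45° − φ/2) = 0.2358.
γ' = 18.3 − 9.81 = 8.490 kN/m³. Depth below WT = 4.3 m.
σ'_h at WT = K_a γ d_w = 6.974 kPa; at base = 6.974 + K_a γ' × 4.3 = 15.58 kPa.
P₁ (0–1.7 m) = ½×6.974×1.7 = 5.928. P₂ (1.7–6.0 m) = ½(6.974+15.58)×4.3 = 48.50.
P_w = ½ γ_w h₂² = 0.5×9.81×4.3² = 90.69. Total = 5.928+48.50+90.69 = 145.1 kN/m.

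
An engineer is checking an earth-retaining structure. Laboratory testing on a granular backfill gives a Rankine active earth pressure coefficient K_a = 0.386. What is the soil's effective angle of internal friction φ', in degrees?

K_a = tan²(45° − φ/2) ⇒ 45° − φ/2 = arctan(√0.386) = 31.85°.
φ = 2(45° − 31.85°) = 26.30°.

26.3°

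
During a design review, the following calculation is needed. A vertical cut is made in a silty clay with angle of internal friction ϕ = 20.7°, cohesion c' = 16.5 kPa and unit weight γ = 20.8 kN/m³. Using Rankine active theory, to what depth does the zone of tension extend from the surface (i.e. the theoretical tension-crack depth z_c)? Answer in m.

K_a = tan²(45° − 20.7°/2) = 0.4777; √K_a = 0.6911.
The active pressure is zero where K_a γ z = 2c√K_a, so z_c = 2c/(γ√K_a) = 2×16.5/(20.8×0.6911) = 2.296 m.

2.30 m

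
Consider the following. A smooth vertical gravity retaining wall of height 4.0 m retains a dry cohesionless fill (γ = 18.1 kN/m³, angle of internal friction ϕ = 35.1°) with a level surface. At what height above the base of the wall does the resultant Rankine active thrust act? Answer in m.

K_a = 0.2698.
The pressure distribution is triangular, so the resultant acts at H/3 above the base = 4.0/3 = 1.333 m.

1.33 m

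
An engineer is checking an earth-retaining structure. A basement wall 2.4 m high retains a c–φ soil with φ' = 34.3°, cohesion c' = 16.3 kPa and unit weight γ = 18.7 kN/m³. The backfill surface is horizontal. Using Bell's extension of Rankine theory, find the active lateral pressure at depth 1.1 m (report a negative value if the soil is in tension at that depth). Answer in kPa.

K_a = (1 − sin φ)/(1 + sin φ) = 0.2792.
σ_a = K_a γ z − 2c√K_a = 0.2792×18.7×1.1 − 2×16.3×0.5284 = -11.48 kPa.

-11.5 kPa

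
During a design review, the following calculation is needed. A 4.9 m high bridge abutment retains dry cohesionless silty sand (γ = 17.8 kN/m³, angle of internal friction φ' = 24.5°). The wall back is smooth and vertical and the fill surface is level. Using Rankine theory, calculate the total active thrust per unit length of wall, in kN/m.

K_a = tan²(45° − φ/2) = 0.4137.
P_a = ½ K_a γ H² = 0.5 × 0.4137 × 17.8 × 4.9² = 88.41 kN/m.

88.4 kN/m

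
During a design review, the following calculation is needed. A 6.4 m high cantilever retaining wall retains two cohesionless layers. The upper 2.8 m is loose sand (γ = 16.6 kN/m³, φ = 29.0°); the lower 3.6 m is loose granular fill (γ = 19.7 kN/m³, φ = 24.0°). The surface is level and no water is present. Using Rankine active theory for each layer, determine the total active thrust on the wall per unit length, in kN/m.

147 kN/m

K_a1 = tan²(45°−29.0°/2) = 0.3470; K_a2 = tan²(45°−24.0°/2) = 0.4217.
Layer 1: σ at base = K_a1 γ₁ h₁ = 16.13 kPa; P₁ = ½×16.13×2.8 = 22.58.
Layer 2: σ_v at top = γ₁h₁ = 46.48; σ_h top = K_a2×46.48 = 19.60; σ_h base = K_a2×(46.48+19.7×3.6) = 49.51.
P₂ = ½(19.60+49.51)×3.6 = 124.4. Total P_a = 22.58+124.4 = 147.0 kN/m.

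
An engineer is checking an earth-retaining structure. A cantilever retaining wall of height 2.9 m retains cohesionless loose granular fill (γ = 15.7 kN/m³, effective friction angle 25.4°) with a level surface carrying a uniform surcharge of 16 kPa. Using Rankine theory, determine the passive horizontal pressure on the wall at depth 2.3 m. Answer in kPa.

130 kPa

K_p = (1 + sin φ)/(1 − sin φ) = 2.502.
σ_v = γz + q = 15.7 × 2.3 + 16 = 52.11 kPa.
σ_h = K_p σ_v = 2.502 × 52.11 = 130.4 kPa.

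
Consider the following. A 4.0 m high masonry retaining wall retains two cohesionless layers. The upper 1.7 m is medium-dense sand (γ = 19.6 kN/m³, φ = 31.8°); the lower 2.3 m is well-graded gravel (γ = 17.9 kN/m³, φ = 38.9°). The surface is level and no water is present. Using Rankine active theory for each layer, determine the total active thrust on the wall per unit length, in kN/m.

K_a1 = tan²(45°−31.8°/2) = 0.3098; K_a2 = tan²(45°−38.9°/2) = 0.2285.
Layer 1: σ at base = K_a1 γ₁ h₁ = 10.32 kPa; P₁ = ½×10.32×1.7 = 8.774.
Layer 2: σ_v at top = γ₁h₁ = 33.32; σ_h top = K_a2×33.32 = 7.615; σ_h base = K_a2×(33.32+17.9×2.3) = 17.02.
P₂ = ½(7.615+17.02)×2.3 = 28.33. Total P_a = 8.774+28.33 = 37.11 kN/m.

37.1 kN/m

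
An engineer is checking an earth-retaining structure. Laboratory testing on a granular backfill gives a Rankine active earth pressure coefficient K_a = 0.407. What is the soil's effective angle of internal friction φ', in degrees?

K_a = tan²(45° − φ/2) ⇒ 45° − φ/2 = arctan(√0.407) = 32.54°.
φ = 2(45° − 32.54°) = 24.93°.

24.9°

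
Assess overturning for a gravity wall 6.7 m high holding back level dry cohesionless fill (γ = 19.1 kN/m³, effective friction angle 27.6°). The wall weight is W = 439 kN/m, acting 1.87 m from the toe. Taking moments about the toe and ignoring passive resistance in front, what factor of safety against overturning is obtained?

2.34

K_a = tan²(45° − 27.6°/2) = 0.3668.
P_a = ½K_aγH² = 0.5×0.3668×19.1×6.7² = 157.2 kN/m, acting at H/3 = 2.233 m above the base.
Overturning moment M_o = P_a × H/3 = 157.2 × 2.233 = 351.2.
Resisting moment M_r = W × 1.87 = 439 × 1.87 = 820.9.
FS_overturning = M_r/M_o = 820.9/351.2 = 2.338.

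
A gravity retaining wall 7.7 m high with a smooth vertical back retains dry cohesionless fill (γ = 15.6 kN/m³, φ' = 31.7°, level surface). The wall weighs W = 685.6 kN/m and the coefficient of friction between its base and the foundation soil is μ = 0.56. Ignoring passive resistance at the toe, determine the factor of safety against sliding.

2.67

K_a = tan²(45° − 31.7°/2) = 0.3111.
P_a = ½K_aγH² = 0.5×0.3111×15.6×7.7² = 143.9 kN/m, acting at H/3 = 2.567 m above the base.
FS_sliding = μW / P_a = 0.56×685.6 / 143.9 = 2.669.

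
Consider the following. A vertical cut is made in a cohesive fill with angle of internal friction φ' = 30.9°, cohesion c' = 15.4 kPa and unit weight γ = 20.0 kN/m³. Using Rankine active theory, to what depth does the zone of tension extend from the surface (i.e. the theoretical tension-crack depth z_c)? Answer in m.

2.72 m

K_a = tan²(45° − 30.9°/2) = 0.3214; √K_a = 0.5669.
The active pressure is zero where K_a γ z = 2c√K_a, so z_c = 2c/(γ√K_a) = 2×15.4/(20.0×0.5669) = 2.716 m.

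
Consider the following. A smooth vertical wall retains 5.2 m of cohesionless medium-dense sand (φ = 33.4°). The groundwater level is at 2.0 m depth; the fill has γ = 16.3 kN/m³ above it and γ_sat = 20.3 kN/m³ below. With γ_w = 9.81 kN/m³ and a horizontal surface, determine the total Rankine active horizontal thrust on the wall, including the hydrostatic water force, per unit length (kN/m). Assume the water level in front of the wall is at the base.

105 kN/m

K_a = tan²(45° − φ/2) = 0.2899.
γ' = 20.3 − 9.81 = 10.49 kN/m³. Depth below WT = 3.2 m.
σ'_h at WT = K_a γ d_w = 9.451 kPa; at base = 9.451 + K_a γ' × 3.2 = 19.18 kPa.
P₁ (0–2.0 m) = ½×9.451×2.0 = 9.451. P₂ (2.0–5.2 m) = ½(9.451+19.18)×3.2 = 45.82.
P_w = ½ γ_w h₂² = 0.5×9.81×3.2² = 50.23. Total = 9.451+45.82+50.23 = 105.5 kN/m.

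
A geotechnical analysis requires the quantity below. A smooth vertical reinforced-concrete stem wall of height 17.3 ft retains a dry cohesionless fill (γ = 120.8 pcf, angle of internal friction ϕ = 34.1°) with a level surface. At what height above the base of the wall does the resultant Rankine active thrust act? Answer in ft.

K_a = 0.2815.
The pressure distribution is triangular, so the resultant acts at H/3 above the base = 17.3/3 = 5.767 ft.

5.77 ft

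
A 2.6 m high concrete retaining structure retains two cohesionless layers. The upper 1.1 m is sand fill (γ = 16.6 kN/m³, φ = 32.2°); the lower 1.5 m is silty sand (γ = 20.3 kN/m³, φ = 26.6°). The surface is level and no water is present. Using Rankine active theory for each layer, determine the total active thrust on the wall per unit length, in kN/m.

K_a1 = tan²(45°−32.2°/2) = 0.3047; K_a2 = tan²(45°−26.6°/2) = 0.3814.
Layer 1: σ at base = K_a1 γ₁ h₁ = 5.564 kPa; P₁ = ½×5.564×1.1 = 3.060.
Layer 2: σ_v at top = γ₁h₁ = 18.26; σ_h top = K_a2×18.26 = 6.965; σ_h base = K_a2×(18.26+20.3×1.5) = 18.58.
P₂ = ½(6.965+18.58)×1.5 = 19.16. Total P_a = 3.060+19.16 = 22.22 kN/m.

22.2 kN/m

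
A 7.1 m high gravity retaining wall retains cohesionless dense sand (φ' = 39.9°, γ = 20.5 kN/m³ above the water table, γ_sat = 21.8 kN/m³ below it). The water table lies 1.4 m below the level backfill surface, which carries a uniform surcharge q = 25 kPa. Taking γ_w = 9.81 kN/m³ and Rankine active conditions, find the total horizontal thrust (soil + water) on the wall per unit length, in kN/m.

K_a = tan²(45° − φ/2) = 0.2184.
γ' = 21.8 − 9.81 = 11.99 kN/m³. h₂ = H − d_w = 5.7 m.
σ'_h: at surface K_a·q = 5.461; at WT K_a(q+γd_w) = 11.73; at base K_a(q+γd_w+γ'h₂) = 26.66 kPa.
P₁ = ½(5.461+11.73)×1.4 = 12.03; P₂ = ½(11.73+26.66)×5.7 = 109.4; P_w = ½γ_w h₂² = 159.4.
Total = 12.03+109.4+159.4 = 280.8 kN/m.

281 kN/m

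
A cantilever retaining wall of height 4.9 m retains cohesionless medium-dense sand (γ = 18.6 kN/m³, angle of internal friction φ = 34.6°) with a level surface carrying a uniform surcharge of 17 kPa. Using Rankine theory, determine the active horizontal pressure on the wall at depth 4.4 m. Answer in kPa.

K_a = (1 − sin φ)/(1 + sin φ) = 0.2756.
σ_v = γz + q = 18.6 × 4.4 + 17 = 98.84 kPa.
σ_h = K_a σ_v = 0.2756 × 98.84 = 27.24 kPa.

27.2 kPa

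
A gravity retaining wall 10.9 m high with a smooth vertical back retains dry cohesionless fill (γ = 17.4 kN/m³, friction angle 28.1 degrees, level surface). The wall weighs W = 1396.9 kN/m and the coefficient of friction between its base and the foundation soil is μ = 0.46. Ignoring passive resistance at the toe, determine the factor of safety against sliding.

1.73

K_a = tan²(45° − 28.1°/2) = 0.3596.
P_a = ½K_aγH² = 0.5×0.3596×17.4×10.9² = 371.7 kN/m, acting at H/3 = 3.633 m above the base.
FS_sliding = μW / P_a = 0.46×1396.9 / 371.7 = 1.729.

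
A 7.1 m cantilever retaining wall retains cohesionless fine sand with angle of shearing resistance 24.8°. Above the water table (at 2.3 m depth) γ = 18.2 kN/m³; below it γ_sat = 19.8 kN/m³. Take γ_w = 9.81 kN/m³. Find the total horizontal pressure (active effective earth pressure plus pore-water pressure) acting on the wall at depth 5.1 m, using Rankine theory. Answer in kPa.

56.0 kPa

K_a = (1 − sin φ)/(1 + sin φ) = 0.4090.
γ' = 19.8 − 9.81 = 9.990 kN/m³.
Effective vertical stress at 5.1 m: σ'_v = 18.2×2.3 + 9.990×2.80 = 69.83 kPa.
σ'_h = K_a σ'_v = 0.4090 × 69.83 = 28.56 kPa; u = γ_w × 2.80 = 27.47 kPa.
Total σ_h = 28.56 + 27.47 = 56.03 kPa.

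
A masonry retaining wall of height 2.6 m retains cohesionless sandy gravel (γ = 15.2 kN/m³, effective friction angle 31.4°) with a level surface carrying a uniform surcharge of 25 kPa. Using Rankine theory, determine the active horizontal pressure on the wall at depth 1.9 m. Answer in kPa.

K_a = (1 − sin φ)/(1 + sin φ) = 0.3149.
σ_v = γz + q = 15.2 × 1.9 + 25 = 53.88 kPa.
σ_h = K_a σ_v = 0.3149 × 53.88 = 16.97 kPa.

17.0 kPa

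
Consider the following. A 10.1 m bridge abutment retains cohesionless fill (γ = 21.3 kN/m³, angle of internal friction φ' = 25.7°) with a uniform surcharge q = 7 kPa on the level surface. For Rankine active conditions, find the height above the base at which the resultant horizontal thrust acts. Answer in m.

3.47 m

K_a = 0.3950.
Triangular part P₁ = ½K_aγH² = 429.2 at H/3 = 3.367 m; rectangular part P₂ = K_a q H = 27.93 at H/2 = 5.050 m.
ȳ = (P₁·3.367 + P₂·5.050)/(P₁+P₂) = 3.470 m.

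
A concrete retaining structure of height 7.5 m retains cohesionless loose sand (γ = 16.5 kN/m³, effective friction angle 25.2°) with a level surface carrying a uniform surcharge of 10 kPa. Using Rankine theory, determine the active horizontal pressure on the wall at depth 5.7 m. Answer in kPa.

K_a = (1 − sin φ)/(1 + sin φ) = 0.4027.
σ_v = γz + q = 16.5 × 5.7 + 10 = 104.0 kPa.
σ_h = K_a σ_v = 0.4027 × 104.0 = 41.91 kPa.

41.9 kPa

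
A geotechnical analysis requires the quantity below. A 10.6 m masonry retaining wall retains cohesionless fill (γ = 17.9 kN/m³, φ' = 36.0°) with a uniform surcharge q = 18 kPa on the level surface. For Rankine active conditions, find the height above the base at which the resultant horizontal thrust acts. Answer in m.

K_a = 0.2596.
Triangular part P₁ = ½K_aγH² = 261.1 at H/3 = 3.533 m; rectangular part P₂ = K_a q H = 49.53 at H/2 = 5.300 m.
ȳ = (P₁·3.533 + P₂·5.300)/(P₁+P₂) = 3.815 m.

3.82 m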